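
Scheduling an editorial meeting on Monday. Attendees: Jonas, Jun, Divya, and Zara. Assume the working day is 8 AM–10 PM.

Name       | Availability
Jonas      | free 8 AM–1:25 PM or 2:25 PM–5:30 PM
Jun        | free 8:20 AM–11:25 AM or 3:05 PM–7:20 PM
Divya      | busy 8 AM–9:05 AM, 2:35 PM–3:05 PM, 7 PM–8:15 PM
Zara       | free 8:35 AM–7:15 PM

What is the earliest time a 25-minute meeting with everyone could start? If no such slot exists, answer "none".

Jonas free: 08:00-13:25, 14:25-17:30.
Jun free: 08:20-11:25, 15:05-19:20.
Divya free: 09:05-14:35, 15:05-19:00, 20:15-22:00 (invert busy blocks within the working day).
Zara free: 08:35-19:15.
Jonas ∩ Jun: 08:20-11:25, 15:05-17:30.
Jonas ∩ Jun ∩ Divya: 09:05-11:25, 15:05-17:30.
Jonas ∩ Jun ∩ Divya ∩ Zara: 09:05-11:25, 15:05-17:30.
The first common window of at least 25 minutes is 09:05-11:25, so the earliest start is 09:05.

09:05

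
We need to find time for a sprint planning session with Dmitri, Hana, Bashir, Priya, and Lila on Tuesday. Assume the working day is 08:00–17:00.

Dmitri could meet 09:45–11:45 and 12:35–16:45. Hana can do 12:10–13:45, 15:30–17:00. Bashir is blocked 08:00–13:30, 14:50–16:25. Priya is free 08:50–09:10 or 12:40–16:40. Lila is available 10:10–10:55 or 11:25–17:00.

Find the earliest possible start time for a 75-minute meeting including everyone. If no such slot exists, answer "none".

Dmitri free: 09:45-11:45, 12:35-16:45.
Hana free: 12:10-13:45, 15:30-17:00.
Bashir free: 13:30-14:50, 16:25-17:00 (invert busy blocks within the working day).
Priya free: 08:50-09:10, 12:40-16:40.
Lila free: 10:10-10:55, 11:25-17:00.
Dmitri ∩ Hana: 12:35-13:45, 15:30-16:45.
Dmitri ∩ Hana ∩ Bashir: 13:30-13:45, 16:25-16:45.
Dmitri ∩ Hana ∩ Bashir ∩ Priya: 13:30-13:45, 16:25-16:40.
Dmitri ∩ Hana ∩ Bashir ∩ Priya ∩ Lila: 13:30-13:45, 16:25-16:40.
No common window is at least 75 minutes long.

none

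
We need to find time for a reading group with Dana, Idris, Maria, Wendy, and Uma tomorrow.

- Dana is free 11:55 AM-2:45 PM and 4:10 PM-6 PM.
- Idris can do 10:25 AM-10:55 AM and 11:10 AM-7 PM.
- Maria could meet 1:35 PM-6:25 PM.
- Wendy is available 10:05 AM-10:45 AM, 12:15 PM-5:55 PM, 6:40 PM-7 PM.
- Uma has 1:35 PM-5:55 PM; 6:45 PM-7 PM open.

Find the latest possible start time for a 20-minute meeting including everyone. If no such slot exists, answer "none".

Dana ∩ Idris: 11:55-14:45, 16:10-18:00.
Dana ∩ Idris ∩ Maria: 13:35-14:45, 16:10-18:00.
Dana ∩ Idris ∩ Maria ∩ Wendy: 13:35-14:45, 16:10-17:55.
Dana ∩ Idris ∩ Maria ∩ Wendy ∩ Uma: 13:35-14:45, 16:10-17:55.
So the common availability across everyone is 13:35-14:45, 16:10-17:55.
The last common window of at least 20 minutes is 16:10-17:55; a 20-minute meeting can start as late as 17:35 and still end by 17:55.

17:35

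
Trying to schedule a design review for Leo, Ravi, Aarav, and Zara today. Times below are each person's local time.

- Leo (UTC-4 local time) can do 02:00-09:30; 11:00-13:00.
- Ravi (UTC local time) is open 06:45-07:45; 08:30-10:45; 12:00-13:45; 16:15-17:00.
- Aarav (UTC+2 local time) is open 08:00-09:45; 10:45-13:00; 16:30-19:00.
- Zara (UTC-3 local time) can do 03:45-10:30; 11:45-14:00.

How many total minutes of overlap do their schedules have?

225

Leo in UTC: 06:00-13:30, 15:00-17:00 (add 4h to convert from UTC-4).
Ravi in UTC: 06:45-07:45, 08:30-10:45, 12:00-13:45, 16:15-17:00.
Aarav in UTC: 06:00-07:45, 08:45-11:00, 14:30-17:00 (subtract 2h to convert from UTC+2).
Zara in UTC: 06:45-13:30, 14:45-17:00 (add 3h to convert from UTC-3).
Leo ∩ Ravi: 06:45-07:45, 08:30-10:45, 12:00-13:30, 16:15-17:00.
Leo ∩ Ravi ∩ Aarav: 06:45-07:45, 08:45-10:45, 16:15-17:00.
Leo ∩ Ravi ∩ Aarav ∩ Zara: 06:45-07:45, 08:45-10:45, 16:15-17:00.
Summing the common windows: 60 + 120 + 45 = 225 minutes.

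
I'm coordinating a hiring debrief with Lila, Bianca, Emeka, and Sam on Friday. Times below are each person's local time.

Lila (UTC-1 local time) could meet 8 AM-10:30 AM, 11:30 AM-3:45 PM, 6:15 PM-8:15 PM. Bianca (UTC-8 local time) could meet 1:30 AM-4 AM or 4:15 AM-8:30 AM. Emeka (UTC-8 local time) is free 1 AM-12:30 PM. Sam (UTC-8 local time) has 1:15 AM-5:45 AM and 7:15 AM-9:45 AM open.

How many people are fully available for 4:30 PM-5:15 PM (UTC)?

2

Lila in UTC: 09:00-11:30, 12:30-16:45, 19:15-21:15 (add 1h to convert from UTC-1).
Bianca in UTC: 09:30-12:00, 12:15-16:30 (add 8h to convert from UTC-8).
Emeka in UTC: 09:00-20:30 (add 8h to convert from UTC-8).
Sam in UTC: 09:15-13:45, 15:15-17:45 (add 8h to convert from UTC-8).
Emeka and Sam can make the full 16:30-17:15 slot — that's 2.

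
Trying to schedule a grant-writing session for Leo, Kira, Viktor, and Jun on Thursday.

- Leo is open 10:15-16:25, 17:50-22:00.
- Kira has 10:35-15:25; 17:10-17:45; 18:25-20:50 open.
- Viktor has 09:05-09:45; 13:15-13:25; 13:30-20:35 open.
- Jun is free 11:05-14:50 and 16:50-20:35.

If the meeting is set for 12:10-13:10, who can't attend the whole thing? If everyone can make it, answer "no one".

Leo: free for 12:10-13:10. Kira: free for 12:10-13:10. Viktor: not fully free for 12:10-13:10. Jun: free for 12:10-13:10.

Viktor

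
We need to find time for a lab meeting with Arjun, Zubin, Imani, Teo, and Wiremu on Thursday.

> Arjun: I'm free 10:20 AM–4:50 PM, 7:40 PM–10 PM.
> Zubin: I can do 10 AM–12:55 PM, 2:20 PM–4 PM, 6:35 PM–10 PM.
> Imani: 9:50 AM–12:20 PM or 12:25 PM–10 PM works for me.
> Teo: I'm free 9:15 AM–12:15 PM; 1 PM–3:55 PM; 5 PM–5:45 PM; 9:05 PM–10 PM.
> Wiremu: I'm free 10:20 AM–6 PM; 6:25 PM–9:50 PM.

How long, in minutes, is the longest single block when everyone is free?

115

Arjun ∩ Zubin: 10:20-12:55, 14:20-16:00, 19:40-22:00.
Arjun ∩ Zubin ∩ Imani: 10:20-12:20, 12:25-12:55, 14:20-16:00, 19:40-22:00.
Arjun ∩ Zubin ∩ Imani ∩ Teo: 10:20-12:15, 14:20-15:55, 21:05-22:00.
Arjun ∩ Zubin ∩ Imani ∩ Teo ∩ Wiremu: 10:20-12:15, 14:20-15:55, 21:05-21:50.
Those are the intersection windows.
The longest is 10:20-12:15 at 115 minutes.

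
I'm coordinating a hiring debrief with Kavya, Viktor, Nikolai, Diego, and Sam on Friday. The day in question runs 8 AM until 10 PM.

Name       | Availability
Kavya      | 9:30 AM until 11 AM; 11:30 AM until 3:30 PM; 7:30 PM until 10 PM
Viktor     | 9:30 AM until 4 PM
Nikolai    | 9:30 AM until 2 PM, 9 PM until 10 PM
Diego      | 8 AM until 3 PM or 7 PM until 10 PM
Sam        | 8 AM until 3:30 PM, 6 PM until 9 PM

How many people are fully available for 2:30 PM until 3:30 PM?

3

Kavya, Viktor, and Sam can make the full 14:30-15:30 slot — that's 3.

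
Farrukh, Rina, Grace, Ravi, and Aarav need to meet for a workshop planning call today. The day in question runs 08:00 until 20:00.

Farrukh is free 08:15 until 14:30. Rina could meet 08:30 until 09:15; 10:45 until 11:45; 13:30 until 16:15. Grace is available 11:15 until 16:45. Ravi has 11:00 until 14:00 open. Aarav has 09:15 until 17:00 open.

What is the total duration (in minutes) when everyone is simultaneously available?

Farrukh ∩ Rina: 08:30-09:15, 10:45-11:45, 13:30-14:30.
Farrukh ∩ Rina ∩ Grace: 11:15-11:45, 13:30-14:30.
Farrukh ∩ Rina ∩ Grace ∩ Ravi: 11:15-11:45, 13:30-14:00.
Farrukh ∩ Rina ∩ Grace ∩ Ravi ∩ Aarav: 11:15-11:45, 13:30-14:00.
Those are the intersection windows.
Summing the common windows: 30 + 30 = 60 minutes.

60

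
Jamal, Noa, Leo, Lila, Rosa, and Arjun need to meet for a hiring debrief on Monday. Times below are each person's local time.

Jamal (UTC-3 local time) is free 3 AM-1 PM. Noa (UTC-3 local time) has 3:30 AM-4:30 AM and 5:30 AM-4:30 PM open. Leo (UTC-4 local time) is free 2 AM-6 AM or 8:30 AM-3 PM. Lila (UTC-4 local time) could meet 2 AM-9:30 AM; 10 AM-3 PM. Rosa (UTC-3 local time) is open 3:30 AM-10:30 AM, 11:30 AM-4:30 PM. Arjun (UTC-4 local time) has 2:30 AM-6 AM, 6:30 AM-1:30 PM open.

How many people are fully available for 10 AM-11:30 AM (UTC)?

Jamal in UTC: 06:00-16:00 (add 3h to convert from UTC-3).
Noa in UTC: 06:30-07:30, 08:30-19:30 (add 3h to convert from UTC-3).
Leo in UTC: 06:00-10:00, 12:30-19:00 (add 4h to convert from UTC-4).
Lila in UTC: 06:00-13:30, 14:00-19:00 (add 4h to convert from UTC-4).
Rosa in UTC: 06:30-13:30, 14:30-19:30 (add 3h to convert from UTC-3).
Arjun in UTC: 06:30-10:00, 10:30-17:30 (add 4h to convert from UTC-4).
Jamal, Noa, Lila, and Rosa can make the full 10:00-11:30 slot — that's 4.

4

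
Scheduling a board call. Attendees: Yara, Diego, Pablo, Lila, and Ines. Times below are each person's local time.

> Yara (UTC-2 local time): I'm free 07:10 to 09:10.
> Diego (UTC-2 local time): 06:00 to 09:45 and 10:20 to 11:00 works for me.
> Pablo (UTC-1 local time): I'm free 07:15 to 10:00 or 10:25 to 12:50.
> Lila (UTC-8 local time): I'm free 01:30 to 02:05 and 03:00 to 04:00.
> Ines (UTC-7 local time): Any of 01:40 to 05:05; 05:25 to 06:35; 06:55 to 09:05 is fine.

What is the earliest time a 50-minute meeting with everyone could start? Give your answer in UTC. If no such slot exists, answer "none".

Yara in UTC: 09:10-11:10 (add 2h to convert from UTC-2).
Diego in UTC: 08:00-11:45, 12:20-13:00 (add 2h to convert from UTC-2).
Pablo in UTC: 08:15-11:00, 11:25-13:50 (add 1h to convert from UTC-1).
Lila in UTC: 09:30-10:05, 11:00-12:00 (add 8h to convert from UTC-8).
Ines in UTC: 08:40-12:05, 12:25-13:35, 13:55-16:05 (add 7h to convert from UTC-7).
Yara ∩ Diego: 09:10-11:10.
Yara ∩ Diego ∩ Pablo: 09:10-11:00.
Yara ∩ Diego ∩ Pablo ∩ Lila: 09:30-10:05.
Yara ∩ Diego ∩ Pablo ∩ Lila ∩ Ines: 09:30-10:05.
No common window is at least 50 minutes long.

none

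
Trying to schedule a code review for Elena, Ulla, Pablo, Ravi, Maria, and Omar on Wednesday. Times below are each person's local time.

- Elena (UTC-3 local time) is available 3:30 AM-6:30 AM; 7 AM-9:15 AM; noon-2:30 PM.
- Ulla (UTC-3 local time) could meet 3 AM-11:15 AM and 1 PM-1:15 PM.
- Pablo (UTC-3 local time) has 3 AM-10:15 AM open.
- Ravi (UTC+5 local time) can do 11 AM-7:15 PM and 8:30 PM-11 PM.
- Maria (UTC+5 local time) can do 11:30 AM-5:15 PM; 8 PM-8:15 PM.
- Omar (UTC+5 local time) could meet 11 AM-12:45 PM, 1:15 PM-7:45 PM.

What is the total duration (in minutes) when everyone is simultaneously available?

285

Elena in UTC: 06:30-09:30, 10:00-12:15, 15:00-17:30 (add 3h to convert from UTC-3).
Ulla in UTC: 06:00-14:15, 16:00-16:15 (add 3h to convert from UTC-3).
Pablo in UTC: 06:00-13:15 (add 3h to convert from UTC-3).
Ravi in UTC: 06:00-14:15, 15:30-18:00 (subtract 5h to convert from UTC+5).
Maria in UTC: 06:30-12:15, 15:00-15:15 (subtract 5h to convert from UTC+5).
Omar in UTC: 06:00-07:45, 08:15-14:45 (subtract 5h to convert from UTC+5).
Elena ∩ Ulla: 06:30-09:30, 10:00-12:15, 16:00-16:15.
Elena ∩ Ulla ∩ Pablo: 06:30-09:30, 10:00-12:15.
Elena ∩ Ulla ∩ Pablo ∩ Ravi: 06:30-09:30, 10:00-12:15.
Elena ∩ Ulla ∩ Pablo ∩ Ravi ∩ Maria: 06:30-09:30, 10:00-12:15.
Elena ∩ Ulla ∩ Pablo ∩ Ravi ∩ Maria ∩ Omar: 06:30-07:45, 08:15-09:30, 10:00-12:15.
So the common availability across everyone is 06:30-07:45, 08:15-09:30, 10:00-12:15.
Summing the common windows: 75 + 75 + 135 = 285 minutes.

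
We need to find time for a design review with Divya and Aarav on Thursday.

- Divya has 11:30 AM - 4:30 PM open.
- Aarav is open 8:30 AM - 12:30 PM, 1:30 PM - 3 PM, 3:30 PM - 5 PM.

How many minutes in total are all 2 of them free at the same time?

210

Divya ∩ Aarav: 11:30-12:30, 13:30-15:00, 15:30-16:30.
Those are the intersection windows.
Summing the common windows: 60 + 90 + 60 = 210 minutes.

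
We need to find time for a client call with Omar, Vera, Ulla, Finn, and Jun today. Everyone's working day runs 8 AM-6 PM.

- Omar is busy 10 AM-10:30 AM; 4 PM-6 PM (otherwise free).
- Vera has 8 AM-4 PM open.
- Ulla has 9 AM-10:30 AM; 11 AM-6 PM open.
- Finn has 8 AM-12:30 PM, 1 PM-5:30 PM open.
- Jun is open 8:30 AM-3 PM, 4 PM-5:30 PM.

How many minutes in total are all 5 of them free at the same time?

270

Omar free: 08:00-10:00, 10:30-16:00 (invert busy blocks within the working day).
Vera free: 08:00-16:00.
Ulla free: 09:00-10:30, 11:00-18:00.
Finn free: 08:00-12:30, 13:00-17:30.
Jun free: 08:30-15:00, 16:00-17:30.
Omar ∩ Vera: 08:00-10:00, 10:30-16:00.
Omar ∩ Vera ∩ Ulla: 09:00-10:00, 11:00-16:00.
Omar ∩ Vera ∩ Ulla ∩ Finn: 09:00-10:00, 11:00-12:30, 13:00-16:00.
Omar ∩ Vera ∩ Ulla ∩ Finn ∩ Jun: 09:00-10:00, 11:00-12:30, 13:00-15:00.
Summing the common windows: 60 + 90 + 120 = 270 minutes.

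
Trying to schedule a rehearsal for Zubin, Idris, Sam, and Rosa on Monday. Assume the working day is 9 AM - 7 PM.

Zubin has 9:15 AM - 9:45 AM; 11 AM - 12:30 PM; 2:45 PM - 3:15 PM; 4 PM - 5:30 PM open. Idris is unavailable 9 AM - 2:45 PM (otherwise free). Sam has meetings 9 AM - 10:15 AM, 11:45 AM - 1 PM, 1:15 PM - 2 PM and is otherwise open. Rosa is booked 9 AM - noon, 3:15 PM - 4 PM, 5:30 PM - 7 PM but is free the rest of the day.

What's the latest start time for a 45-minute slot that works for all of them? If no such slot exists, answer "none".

16:45

Zubin free: 09:15-09:45, 11:00-12:30, 14:45-15:15, 16:00-17:30.
Idris free: 14:45-19:00 (invert busy blocks within the working day).
Sam free: 10:15-11:45, 13:00-13:15, 14:00-19:00 (invert busy blocks within the working day).
Rosa free: 12:00-15:15, 16:00-17:30 (invert busy blocks within the working day).
Zubin ∩ Idris: 14:45-15:15, 16:00-17:30.
Zubin ∩ Idris ∩ Sam: 14:45-15:15, 16:00-17:30.
Zubin ∩ Idris ∩ Sam ∩ Rosa: 14:45-15:15, 16:00-17:30.
The last common window of at least 45 minutes is 16:00-17:30; a 45-minute meeting can start as late as 16:45 and still end by 17:30.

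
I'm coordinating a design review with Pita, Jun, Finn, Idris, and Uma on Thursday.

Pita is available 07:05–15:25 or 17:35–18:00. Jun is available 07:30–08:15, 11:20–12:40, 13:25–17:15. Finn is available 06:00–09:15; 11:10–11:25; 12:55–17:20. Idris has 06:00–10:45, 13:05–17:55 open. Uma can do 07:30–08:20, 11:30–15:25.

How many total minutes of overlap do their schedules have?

165

Pita ∩ Jun: 07:30-08:15, 11:20-12:40, 13:25-15:25.
Pita ∩ Jun ∩ Finn: 07:30-08:15, 11:20-11:25, 13:25-15:25.
Pita ∩ Jun ∩ Finn ∩ Idris: 07:30-08:15, 13:25-15:25.
Pita ∩ Jun ∩ Finn ∩ Idris ∩ Uma: 07:30-08:15, 13:25-15:25.
Those are the intersection windows.
Summing the common windows: 45 + 120 = 165 minutes.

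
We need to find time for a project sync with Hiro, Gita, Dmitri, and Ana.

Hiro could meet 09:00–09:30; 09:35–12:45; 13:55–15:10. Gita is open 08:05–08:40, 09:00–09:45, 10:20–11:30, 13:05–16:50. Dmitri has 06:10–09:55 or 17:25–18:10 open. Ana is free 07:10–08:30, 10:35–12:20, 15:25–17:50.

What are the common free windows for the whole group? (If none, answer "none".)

Hiro ∩ Gita: 09:00-09:30, 09:35-09:45, 10:20-11:30, 13:55-15:10.
Hiro ∩ Gita ∩ Dmitri: 09:00-09:30, 09:35-09:45.
Hiro ∩ Gita ∩ Dmitri ∩ Ana: ∅.
There is no time when everyone is free.

none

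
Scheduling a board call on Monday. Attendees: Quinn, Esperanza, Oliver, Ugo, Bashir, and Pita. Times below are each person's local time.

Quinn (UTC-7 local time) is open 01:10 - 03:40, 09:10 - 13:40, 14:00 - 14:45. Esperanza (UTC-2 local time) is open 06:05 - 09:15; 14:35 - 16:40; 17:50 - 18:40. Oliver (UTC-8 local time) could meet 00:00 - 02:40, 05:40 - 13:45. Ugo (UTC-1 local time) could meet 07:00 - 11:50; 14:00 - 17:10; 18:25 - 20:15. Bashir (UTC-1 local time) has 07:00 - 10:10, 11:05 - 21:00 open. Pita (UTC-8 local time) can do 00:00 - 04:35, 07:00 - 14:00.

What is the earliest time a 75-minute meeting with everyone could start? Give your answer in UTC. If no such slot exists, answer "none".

Quinn in UTC: 08:10-10:40, 16:10-20:40, 21:00-21:45 (add 7h to convert from UTC-7).
Esperanza in UTC: 08:05-11:15, 16:35-18:40, 19:50-20:40 (add 2h to convert from UTC-2).
Oliver in UTC: 08:00-10:40, 13:40-21:45 (add 8h to convert from UTC-8).
Ugo in UTC: 08:00-12:50, 15:00-18:10, 19:25-21:15 (add 1h to convert from UTC-1).
Bashir in UTC: 08:00-11:10, 12:05-22:00 (add 1h to convert from UTC-1).
Pita in UTC: 08:00-12:35, 15:00-22:00 (add 8h to convert from UTC-8).
Quinn ∩ Esperanza: 08:10-10:40, 16:35-18:40, 19:50-20:40.
Quinn ∩ Esperanza ∩ Oliver: 08:10-10:40, 16:35-18:40, 19:50-20:40.
Quinn ∩ Esperanza ∩ Oliver ∩ Ugo: 08:10-10:40, 16:35-18:10, 19:50-20:40.
Quinn ∩ Esperanza ∩ Oliver ∩ Ugo ∩ Bashir: 08:10-10:40, 16:35-18:10, 19:50-20:40.
Quinn ∩ Esperanza ∩ Oliver ∩ Ugo ∩ Bashir ∩ Pita: 08:10-10:40, 16:35-18:10, 19:50-20:40.
Those are the intersection windows.
The first common window of at least 75 minutes is 08:10-10:40, so the earliest start is 08:10.

08:10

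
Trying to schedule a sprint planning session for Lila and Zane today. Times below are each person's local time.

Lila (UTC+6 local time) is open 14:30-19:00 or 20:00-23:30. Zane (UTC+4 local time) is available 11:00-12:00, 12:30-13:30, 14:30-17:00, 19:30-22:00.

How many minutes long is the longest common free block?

Lila in UTC: 08:30-13:00, 14:00-17:30 (subtract 6h to convert from UTC+6).
Zane in UTC: 07:00-08:00, 08:30-09:30, 10:30-13:00, 15:30-18:00 (subtract 4h to convert from UTC+4).
Lila ∩ Zane: 08:30-09:30, 10:30-13:00, 15:30-17:30.
The longest is 10:30-13:00 at 150 minutes.

150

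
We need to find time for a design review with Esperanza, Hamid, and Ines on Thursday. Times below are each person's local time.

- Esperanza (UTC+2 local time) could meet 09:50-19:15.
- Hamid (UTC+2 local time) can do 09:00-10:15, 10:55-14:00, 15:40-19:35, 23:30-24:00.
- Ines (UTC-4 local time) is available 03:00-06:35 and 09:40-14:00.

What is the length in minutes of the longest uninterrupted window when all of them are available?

Esperanza in UTC: 07:50-17:15 (subtract 2h to convert from UTC+2).
Hamid in UTC: 07:00-08:15, 08:55-12:00, 13:40-17:35, 21:30-22:00 (subtract 2h to convert from UTC+2).
Ines in UTC: 07:00-10:35, 13:40-18:00 (add 4h to convert from UTC-4).
Esperanza ∩ Hamid: 07:50-08:15, 08:55-12:00, 13:40-17:15.
Esperanza ∩ Hamid ∩ Ines: 07:50-08:15, 08:55-10:35, 13:40-17:15.
The longest is 13:40-17:15 at 215 minutes.

215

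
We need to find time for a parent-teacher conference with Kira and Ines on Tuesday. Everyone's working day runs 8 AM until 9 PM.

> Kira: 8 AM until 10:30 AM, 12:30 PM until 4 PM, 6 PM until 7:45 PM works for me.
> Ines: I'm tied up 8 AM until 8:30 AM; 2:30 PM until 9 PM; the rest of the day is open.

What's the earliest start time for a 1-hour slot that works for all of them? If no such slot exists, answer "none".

Kira free: 08:00-10:30, 12:30-16:00, 18:00-19:45.
Ines free: 08:30-14:30 (invert busy blocks within the working day).
Kira ∩ Ines: 08:30-10:30, 12:30-14:30.
Those are the intersection windows.
The first common window of at least 60 minutes is 08:30-10:30, so the earliest start is 08:30.

08:30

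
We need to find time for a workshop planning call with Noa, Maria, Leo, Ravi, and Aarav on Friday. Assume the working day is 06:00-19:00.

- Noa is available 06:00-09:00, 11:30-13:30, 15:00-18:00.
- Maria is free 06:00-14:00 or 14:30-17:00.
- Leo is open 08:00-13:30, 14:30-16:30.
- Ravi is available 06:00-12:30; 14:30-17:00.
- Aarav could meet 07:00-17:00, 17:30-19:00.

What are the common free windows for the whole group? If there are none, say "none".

Noa ∩ Maria: 06:00-09:00, 11:30-13:30, 15:00-17:00.
Noa ∩ Maria ∩ Leo: 08:00-09:00, 11:30-13:30, 15:00-16:30.
Noa ∩ Maria ∩ Leo ∩ Ravi: 08:00-09:00, 11:30-12:30, 15:00-16:30.
Noa ∩ Maria ∩ Leo ∩ Ravi ∩ Aarav: 08:00-09:00, 11:30-12:30, 15:00-16:30.

08:00-09:00, 11:30-12:30, 15:00-16:30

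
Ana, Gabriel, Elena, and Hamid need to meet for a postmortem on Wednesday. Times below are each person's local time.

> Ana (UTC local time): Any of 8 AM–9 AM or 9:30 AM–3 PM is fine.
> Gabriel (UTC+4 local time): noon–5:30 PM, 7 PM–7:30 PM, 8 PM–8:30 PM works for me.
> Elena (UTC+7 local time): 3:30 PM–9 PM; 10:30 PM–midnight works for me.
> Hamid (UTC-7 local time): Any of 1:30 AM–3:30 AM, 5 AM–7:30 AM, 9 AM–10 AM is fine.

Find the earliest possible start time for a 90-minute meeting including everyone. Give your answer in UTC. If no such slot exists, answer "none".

12:00

Ana in UTC: 08:00-09:00, 09:30-15:00.
Gabriel in UTC: 08:00-13:30, 15:00-15:30, 16:00-16:30 (subtract 4h to convert from UTC+4).
Elena in UTC: 08:30-14:00, 15:30-17:00 (subtract 7h to convert from UTC+7).
Hamid in UTC: 08:30-10:30, 12:00-14:30, 16:00-17:00 (add 7h to convert from UTC-7).
Ana ∩ Gabriel: 08:00-09:00, 09:30-13:30.
Ana ∩ Gabriel ∩ Elena: 08:30-09:00, 09:30-13:30.
Ana ∩ Gabriel ∩ Elena ∩ Hamid: 08:30-09:00, 09:30-10:30, 12:00-13:30.
The first common window of at least 90 minutes is 12:00-13:30, so the earliest start is 12:00.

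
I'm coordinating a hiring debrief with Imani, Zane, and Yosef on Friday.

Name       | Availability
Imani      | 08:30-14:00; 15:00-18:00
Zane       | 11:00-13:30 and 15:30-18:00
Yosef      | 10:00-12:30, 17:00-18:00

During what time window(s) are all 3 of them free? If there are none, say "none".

11:00-12:30, 17:00-18:00

Imani ∩ Zane: 11:00-13:30, 15:30-18:00.
Imani ∩ Zane ∩ Yosef: 11:00-12:30, 17:00-18:00.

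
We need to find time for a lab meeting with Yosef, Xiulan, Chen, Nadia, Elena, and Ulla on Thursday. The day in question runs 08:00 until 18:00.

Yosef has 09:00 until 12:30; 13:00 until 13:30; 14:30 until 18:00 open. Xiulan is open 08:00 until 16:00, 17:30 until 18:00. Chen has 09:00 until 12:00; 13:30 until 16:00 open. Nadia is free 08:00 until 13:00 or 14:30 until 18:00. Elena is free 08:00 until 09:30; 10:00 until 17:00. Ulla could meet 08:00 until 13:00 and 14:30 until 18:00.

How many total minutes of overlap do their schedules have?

Yosef ∩ Xiulan: 09:00-12:30, 13:00-13:30, 14:30-16:00, 17:30-18:00.
Yosef ∩ Xiulan ∩ Chen: 09:00-12:00, 14:30-16:00.
Yosef ∩ Xiulan ∩ Chen ∩ Nadia: 09:00-12:00, 14:30-16:00.
Yosef ∩ Xiulan ∩ Chen ∩ Nadia ∩ Elena: 09:00-09:30, 10:00-12:00, 14:30-16:00.
Yosef ∩ Xiulan ∩ Chen ∩ Nadia ∩ Elena ∩ Ulla: 09:00-09:30, 10:00-12:00, 14:30-16:00.
Those are the intersection windows.
Summing the common windows: 30 + 120 + 90 = 240 minutes.

240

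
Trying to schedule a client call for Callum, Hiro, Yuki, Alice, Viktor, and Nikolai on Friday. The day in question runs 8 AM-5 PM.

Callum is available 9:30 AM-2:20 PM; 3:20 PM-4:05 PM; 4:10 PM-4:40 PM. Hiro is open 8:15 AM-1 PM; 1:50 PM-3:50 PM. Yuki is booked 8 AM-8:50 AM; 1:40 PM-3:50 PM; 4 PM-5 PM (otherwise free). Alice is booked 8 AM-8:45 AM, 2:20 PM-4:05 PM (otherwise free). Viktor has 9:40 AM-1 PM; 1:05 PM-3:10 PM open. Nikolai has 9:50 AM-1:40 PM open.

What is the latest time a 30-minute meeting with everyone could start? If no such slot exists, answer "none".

Callum free: 09:30-14:20, 15:20-16:05, 16:10-16:40.
Hiro free: 08:15-13:00, 13:50-15:50.
Yuki free: 08:50-13:40, 15:50-16:00 (invert busy blocks within the working day).
Alice free: 08:45-14:20, 16:05-17:00 (invert busy blocks within the working day).
Viktor free: 09:40-13:00, 13:05-15:10.
Nikolai free: 09:50-13:40.
Callum ∩ Hiro: 09:30-13:00, 13:50-14:20, 15:20-15:50.
Callum ∩ Hiro ∩ Yuki: 09:30-13:00.
Callum ∩ Hiro ∩ Yuki ∩ Alice: 09:30-13:00.
Callum ∩ Hiro ∩ Yuki ∩ Alice ∩ Viktor: 09:40-13:00.
Callum ∩ Hiro ∩ Yuki ∩ Alice ∩ Viktor ∩ Nikolai: 09:50-13:00.
The last common window of at least 30 minutes is 09:50-13:00; a 30-minute meeting can start as late as 12:30 and still end by 13:00.

12:30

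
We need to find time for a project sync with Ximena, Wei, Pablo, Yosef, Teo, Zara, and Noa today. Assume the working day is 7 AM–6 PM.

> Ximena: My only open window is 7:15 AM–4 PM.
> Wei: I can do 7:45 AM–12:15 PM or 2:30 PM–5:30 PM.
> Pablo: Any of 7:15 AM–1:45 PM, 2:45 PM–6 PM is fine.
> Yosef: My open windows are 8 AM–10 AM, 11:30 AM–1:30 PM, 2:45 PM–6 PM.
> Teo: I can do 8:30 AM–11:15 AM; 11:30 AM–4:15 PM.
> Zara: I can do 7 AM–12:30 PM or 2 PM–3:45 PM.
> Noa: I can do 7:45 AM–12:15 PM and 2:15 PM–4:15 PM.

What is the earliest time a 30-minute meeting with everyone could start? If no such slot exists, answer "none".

08:30

Ximena ∩ Wei: 07:45-12:15, 14:30-16:00.
Ximena ∩ Wei ∩ Pablo: 07:45-12:15, 14:45-16:00.
Ximena ∩ Wei ∩ Pablo ∩ Yosef: 08:00-10:00, 11:30-12:15, 14:45-16:00.
Ximena ∩ Wei ∩ Pablo ∩ Yosef ∩ Teo: 08:30-10:00, 11:30-12:15, 14:45-16:00.
Ximena ∩ Wei ∩ Pablo ∩ Yosef ∩ Teo ∩ Zara: 08:30-10:00, 11:30-12:15, 14:45-15:45.
Ximena ∩ Wei ∩ Pablo ∩ Yosef ∩ Teo ∩ Zara ∩ Noa: 08:30-10:00, 11:30-12:15, 14:45-15:45.
The first common window of at least 30 minutes is 08:30-10:00, so the earliest start is 08:30.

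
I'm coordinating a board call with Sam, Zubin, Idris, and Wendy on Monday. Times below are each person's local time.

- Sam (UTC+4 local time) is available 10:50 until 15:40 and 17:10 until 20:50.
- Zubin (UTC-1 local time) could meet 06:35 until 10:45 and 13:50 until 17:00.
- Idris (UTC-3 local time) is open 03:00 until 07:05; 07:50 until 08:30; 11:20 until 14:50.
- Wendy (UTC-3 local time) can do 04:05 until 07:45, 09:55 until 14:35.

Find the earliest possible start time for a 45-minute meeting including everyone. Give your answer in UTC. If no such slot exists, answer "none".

Sam in UTC: 06:50-11:40, 13:10-16:50 (subtract 4h to convert from UTC+4).
Zubin in UTC: 07:35-11:45, 14:50-18:00 (add 1h to convert from UTC-1).
Idris in UTC: 06:00-10:05, 10:50-11:30, 14:20-17:50 (add 3h to convert from UTC-3).
Wendy in UTC: 07:05-10:45, 12:55-17:35 (add 3h to convert from UTC-3).
Sam ∩ Zubin: 07:35-11:40, 14:50-16:50.
Sam ∩ Zubin ∩ Idris: 07:35-10:05, 10:50-11:30, 14:50-16:50.
Sam ∩ Zubin ∩ Idris ∩ Wendy: 07:35-10:05, 14:50-16:50.
Those are the intersection windows.
The first common window of at least 45 minutes is 07:35-10:05, so the earliest start is 07:35.

07:35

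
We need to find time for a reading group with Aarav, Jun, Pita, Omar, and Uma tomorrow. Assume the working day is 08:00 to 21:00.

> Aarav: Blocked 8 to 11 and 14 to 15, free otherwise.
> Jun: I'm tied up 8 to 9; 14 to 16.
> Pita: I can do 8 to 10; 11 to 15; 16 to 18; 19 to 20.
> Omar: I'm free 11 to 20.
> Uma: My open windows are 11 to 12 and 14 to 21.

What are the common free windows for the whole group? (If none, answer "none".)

Aarav free: 11:00-14:00, 15:00-21:00 (invert busy blocks within the working day).
Jun free: 09:00-14:00, 16:00-21:00 (invert busy blocks within the working day).
Pita free: 08:00-10:00, 11:00-15:00, 16:00-18:00, 19:00-20:00.
Omar free: 11:00-20:00.
Uma free: 11:00-12:00, 14:00-21:00.
Aarav ∩ Jun: 11:00-14:00, 16:00-21:00.
Aarav ∩ Jun ∩ Pita: 11:00-14:00, 16:00-18:00, 19:00-20:00.
Aarav ∩ Jun ∩ Pita ∩ Omar: 11:00-14:00, 16:00-18:00, 19:00-20:00.
Aarav ∩ Jun ∩ Pita ∩ Omar ∩ Uma: 11:00-12:00, 16:00-18:00, 19:00-20:00.

11:00-12:00, 16:00-18:00, 19:00-20:00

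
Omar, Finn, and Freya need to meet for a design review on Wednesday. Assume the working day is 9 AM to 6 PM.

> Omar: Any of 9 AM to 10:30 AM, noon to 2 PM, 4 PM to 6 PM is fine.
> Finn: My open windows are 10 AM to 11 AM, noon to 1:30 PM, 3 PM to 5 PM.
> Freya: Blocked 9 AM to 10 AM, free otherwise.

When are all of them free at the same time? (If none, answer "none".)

Omar free: 09:00-10:30, 12:00-14:00, 16:00-18:00.
Finn free: 10:00-11:00, 12:00-13:30, 15:00-17:00.
Freya free: 10:00-18:00 (invert busy blocks within the working day).
Omar ∩ Finn: 10:00-10:30, 12:00-13:30, 16:00-17:00.
Omar ∩ Finn ∩ Freya: 10:00-10:30, 12:00-13:30, 16:00-17:00.

10:00-10:30, 12:00-13:30, 16:00-17:00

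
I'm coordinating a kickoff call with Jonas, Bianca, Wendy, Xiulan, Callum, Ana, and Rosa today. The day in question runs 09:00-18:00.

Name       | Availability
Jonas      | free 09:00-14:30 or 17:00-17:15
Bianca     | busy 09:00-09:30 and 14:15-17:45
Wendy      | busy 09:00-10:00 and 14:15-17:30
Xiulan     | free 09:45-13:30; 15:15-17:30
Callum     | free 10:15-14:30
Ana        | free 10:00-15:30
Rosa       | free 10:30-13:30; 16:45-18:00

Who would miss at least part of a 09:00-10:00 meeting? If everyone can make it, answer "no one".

Ana, Bianca, Callum, Rosa, Wendy, Xiulan

Jonas free: 09:00-14:30, 17:00-17:15.
Bianca free: 09:30-14:15, 17:45-18:00 (invert busy blocks within the working day).
Wendy free: 10:00-14:15, 17:30-18:00 (invert busy blocks within the working day).
Xiulan free: 09:45-13:30, 15:15-17:30.
Callum free: 10:15-14:30.
Ana free: 10:00-15:30.
Rosa free: 10:30-13:30, 16:45-18:00.
Jonas: free for 09:00-10:00. Bianca: not fully free for 09:00-10:00. Wendy: not fully free for 09:00-10:00. Xiulan: not fully free for 09:00-10:00. Callum: not fully free for 09:00-10:00. Ana: not fully free for 09:00-10:00. Rosa: not fully free for 09:00-10:00.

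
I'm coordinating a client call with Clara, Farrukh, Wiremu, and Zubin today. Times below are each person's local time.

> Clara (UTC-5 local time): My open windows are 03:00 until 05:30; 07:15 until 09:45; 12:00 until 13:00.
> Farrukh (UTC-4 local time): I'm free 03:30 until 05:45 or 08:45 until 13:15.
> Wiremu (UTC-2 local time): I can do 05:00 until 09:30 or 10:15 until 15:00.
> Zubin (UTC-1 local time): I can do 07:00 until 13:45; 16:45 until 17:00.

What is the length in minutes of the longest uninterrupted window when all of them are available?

Clara in UTC: 08:00-10:30, 12:15-14:45, 17:00-18:00 (add 5h to convert from UTC-5).
Farrukh in UTC: 07:30-09:45, 12:45-17:15 (add 4h to convert from UTC-4).
Wiremu in UTC: 07:00-11:30, 12:15-17:00 (add 2h to convert from UTC-2).
Zubin in UTC: 08:00-14:45, 17:45-18:00 (add 1h to convert from UTC-1).
Clara ∩ Farrukh: 08:00-09:45, 12:45-14:45, 17:00-17:15.
Clara ∩ Farrukh ∩ Wiremu: 08:00-09:45, 12:45-14:45.
Clara ∩ Farrukh ∩ Wiremu ∩ Zubin: 08:00-09:45, 12:45-14:45.
So the common availability across everyone is 08:00-09:45, 12:45-14:45.
The longest is 12:45-14:45 at 120 minutes.

120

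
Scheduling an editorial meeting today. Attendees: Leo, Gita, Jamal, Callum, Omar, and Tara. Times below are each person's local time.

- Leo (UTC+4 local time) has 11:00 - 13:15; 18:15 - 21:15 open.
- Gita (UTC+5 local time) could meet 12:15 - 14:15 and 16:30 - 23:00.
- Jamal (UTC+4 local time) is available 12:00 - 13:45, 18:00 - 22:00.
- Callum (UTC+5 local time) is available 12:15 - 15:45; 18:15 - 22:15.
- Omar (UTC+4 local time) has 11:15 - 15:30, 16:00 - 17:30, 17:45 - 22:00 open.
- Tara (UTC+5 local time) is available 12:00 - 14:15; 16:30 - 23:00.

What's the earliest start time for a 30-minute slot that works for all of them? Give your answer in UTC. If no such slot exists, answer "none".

08:00

Leo in UTC: 07:00-09:15, 14:15-17:15 (subtract 4h to convert from UTC+4).
Gita in UTC: 07:15-09:15, 11:30-18:00 (subtract 5h to convert from UTC+5).
Jamal in UTC: 08:00-09:45, 14:00-18:00 (subtract 4h to convert from UTC+4).
Callum in UTC: 07:15-10:45, 13:15-17:15 (subtract 5h to convert from UTC+5).
Omar in UTC: 07:15-11:30, 12:00-13:30, 13:45-18:00 (subtract 4h to convert from UTC+4).
Tara in UTC: 07:00-09:15, 11:30-18:00 (subtract 5h to convert from UTC+5).
Leo ∩ Gita: 07:15-09:15, 14:15-17:15.
Leo ∩ Gita ∩ Jamal: 08:00-09:15, 14:15-17:15.
Leo ∩ Gita ∩ Jamal ∩ Callum: 08:00-09:15, 14:15-17:15.
Leo ∩ Gita ∩ Jamal ∩ Callum ∩ Omar: 08:00-09:15, 14:15-17:15.
Leo ∩ Gita ∩ Jamal ∩ Callum ∩ Omar ∩ Tara: 08:00-09:15, 14:15-17:15.
So the common availability across everyone is 08:00-09:15, 14:15-17:15.
The first common window of at least 30 minutes is 08:00-09:15, so the earliest start is 08:00.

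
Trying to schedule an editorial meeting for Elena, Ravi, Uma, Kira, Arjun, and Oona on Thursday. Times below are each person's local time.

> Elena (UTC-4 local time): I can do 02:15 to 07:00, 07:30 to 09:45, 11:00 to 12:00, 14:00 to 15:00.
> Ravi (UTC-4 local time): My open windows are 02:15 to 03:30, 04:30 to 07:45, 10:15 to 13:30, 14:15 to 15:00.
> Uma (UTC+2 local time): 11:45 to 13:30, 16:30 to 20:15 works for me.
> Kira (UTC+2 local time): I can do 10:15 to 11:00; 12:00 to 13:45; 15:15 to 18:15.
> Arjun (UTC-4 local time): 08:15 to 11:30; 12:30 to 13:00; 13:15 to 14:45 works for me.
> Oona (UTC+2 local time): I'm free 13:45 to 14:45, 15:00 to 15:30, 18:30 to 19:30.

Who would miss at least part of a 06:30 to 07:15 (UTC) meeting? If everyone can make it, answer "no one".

Arjun, Kira, Oona, Uma

Elena in UTC: 06:15-11:00, 11:30-13:45, 15:00-16:00, 18:00-19:00 (add 4h to convert from UTC-4).
Ravi in UTC: 06:15-07:30, 08:30-11:45, 14:15-17:30, 18:15-19:00 (add 4h to convert from UTC-4).
Uma in UTC: 09:45-11:30, 14:30-18:15 (subtract 2h to convert from UTC+2).
Kira in UTC: 08:15-09:00, 10:00-11:45, 13:15-16:15 (subtract 2h to convert from UTC+2).
Arjun in UTC: 12:15-15:30, 16:30-17:00, 17:15-18:45 (add 4h to convert from UTC-4).
Oona in UTC: 11:45-12:45, 13:00-13:30, 16:30-17:30 (subtract 2h to convert from UTC+2).
Elena: free for 06:30-07:15. Ravi: free for 06:30-07:15. Uma: not fully free for 06:30-07:15. Kira: not fully free for 06:30-07:15. Arjun: not fully free for 06:30-07:15. Oona: not fully free for 06:30-07:15.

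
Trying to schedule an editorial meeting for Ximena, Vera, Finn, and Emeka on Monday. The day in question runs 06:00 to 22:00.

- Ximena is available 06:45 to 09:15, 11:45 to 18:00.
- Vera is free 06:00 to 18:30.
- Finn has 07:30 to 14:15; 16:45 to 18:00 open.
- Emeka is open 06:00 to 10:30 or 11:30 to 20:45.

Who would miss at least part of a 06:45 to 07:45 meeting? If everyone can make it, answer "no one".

Ximena: free for 06:45-07:45. Vera: free for 06:45-07:45. Finn: not fully free for 06:45-07:45. Emeka: free for 06:45-07:45.

Finn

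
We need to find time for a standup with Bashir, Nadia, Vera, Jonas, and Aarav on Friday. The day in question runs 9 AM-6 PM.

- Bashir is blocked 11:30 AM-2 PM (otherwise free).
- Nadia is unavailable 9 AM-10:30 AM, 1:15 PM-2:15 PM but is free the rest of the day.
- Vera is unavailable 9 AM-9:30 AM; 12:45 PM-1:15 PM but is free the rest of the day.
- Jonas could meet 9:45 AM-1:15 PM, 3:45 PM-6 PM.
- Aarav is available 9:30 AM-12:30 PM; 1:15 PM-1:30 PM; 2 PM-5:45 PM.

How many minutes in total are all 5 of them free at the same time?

Bashir free: 09:00-11:30, 14:00-18:00 (invert busy blocks within the working day).
Nadia free: 10:30-13:15, 14:15-18:00 (invert busy blocks within the working day).
Vera free: 09:30-12:45, 13:15-18:00 (invert busy blocks within the working day).
Jonas free: 09:45-13:15, 15:45-18:00.
Aarav free: 09:30-12:30, 13:15-13:30, 14:00-17:45.
Bashir ∩ Nadia: 10:30-11:30, 14:15-18:00.
Bashir ∩ Nadia ∩ Vera: 10:30-11:30, 14:15-18:00.
Bashir ∩ Nadia ∩ Vera ∩ Jonas: 10:30-11:30, 15:45-18:00.
Bashir ∩ Nadia ∩ Vera ∩ Jonas ∩ Aarav: 10:30-11:30, 15:45-17:45.
Those are the intersection windows.
Summing the common windows: 60 + 120 = 180 minutes.

180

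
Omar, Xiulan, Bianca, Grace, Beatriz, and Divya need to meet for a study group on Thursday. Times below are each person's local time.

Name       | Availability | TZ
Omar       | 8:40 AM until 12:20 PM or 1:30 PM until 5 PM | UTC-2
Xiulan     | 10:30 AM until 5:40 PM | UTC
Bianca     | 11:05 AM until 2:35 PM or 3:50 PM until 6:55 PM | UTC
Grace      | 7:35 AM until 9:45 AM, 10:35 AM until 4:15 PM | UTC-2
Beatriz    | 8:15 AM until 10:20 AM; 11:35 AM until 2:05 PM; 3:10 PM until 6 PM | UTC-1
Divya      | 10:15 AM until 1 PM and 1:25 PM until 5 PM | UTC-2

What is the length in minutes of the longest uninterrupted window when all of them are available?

Omar in UTC: 10:40-14:20, 15:30-19:00 (add 2h to convert from UTC-2).
Xiulan in UTC: 10:30-17:40.
Bianca in UTC: 11:05-14:35, 15:50-18:55.
Grace in UTC: 09:35-11:45, 12:35-18:15 (add 2h to convert from UTC-2).
Beatriz in UTC: 09:15-11:20, 12:35-15:05, 16:10-19:00 (add 1h to convert from UTC-1).
Divya in UTC: 12:15-15:00, 15:25-19:00 (add 2h to convert from UTC-2).
Omar ∩ Xiulan: 10:40-14:20, 15:30-17:40.
Omar ∩ Xiulan ∩ Bianca: 11:05-14:20, 15:50-17:40.
Omar ∩ Xiulan ∩ Bianca ∩ Grace: 11:05-11:45, 12:35-14:20, 15:50-17:40.
Omar ∩ Xiulan ∩ Bianca ∩ Grace ∩ Beatriz: 11:05-11:20, 12:35-14:20, 16:10-17:40.
Omar ∩ Xiulan ∩ Bianca ∩ Grace ∩ Beatriz ∩ Divya: 12:35-14:20, 16:10-17:40.
Those are the intersection windows.
The longest is 12:35-14:20 at 105 minutes.

105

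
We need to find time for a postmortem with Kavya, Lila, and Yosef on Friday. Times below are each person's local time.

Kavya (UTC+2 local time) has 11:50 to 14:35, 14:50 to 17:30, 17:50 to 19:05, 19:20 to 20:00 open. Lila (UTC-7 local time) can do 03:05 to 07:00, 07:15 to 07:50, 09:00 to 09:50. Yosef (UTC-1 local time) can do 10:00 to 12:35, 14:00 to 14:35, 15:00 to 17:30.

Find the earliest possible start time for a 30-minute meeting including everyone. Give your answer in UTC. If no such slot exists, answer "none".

11:00

Kavya in UTC: 09:50-12:35, 12:50-15:30, 15:50-17:05, 17:20-18:00 (subtract 2h to convert from UTC+2).
Lila in UTC: 10:05-14:00, 14:15-14:50, 16:00-16:50 (add 7h to convert from UTC-7).
Yosef in UTC: 11:00-13:35, 15:00-15:35, 16:00-18:30 (add 1h to convert from UTC-1).
Kavya ∩ Lila: 10:05-12:35, 12:50-14:00, 14:15-14:50, 16:00-16:50.
Kavya ∩ Lila ∩ Yosef: 11:00-12:35, 12:50-13:35, 16:00-16:50.
The first common window of at least 30 minutes is 11:00-12:35, so the earliest start is 11:00.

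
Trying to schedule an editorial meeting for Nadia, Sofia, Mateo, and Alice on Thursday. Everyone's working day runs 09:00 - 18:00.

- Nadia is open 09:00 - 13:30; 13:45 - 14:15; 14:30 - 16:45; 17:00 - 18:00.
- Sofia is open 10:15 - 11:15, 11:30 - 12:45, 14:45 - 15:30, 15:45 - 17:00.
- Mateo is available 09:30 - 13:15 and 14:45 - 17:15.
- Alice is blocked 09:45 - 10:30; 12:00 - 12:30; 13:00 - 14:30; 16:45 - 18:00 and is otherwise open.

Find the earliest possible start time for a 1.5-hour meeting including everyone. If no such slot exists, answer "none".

Nadia free: 09:00-13:30, 13:45-14:15, 14:30-16:45, 17:00-18:00.
Sofia free: 10:15-11:15, 11:30-12:45, 14:45-15:30, 15:45-17:00.
Mateo free: 09:30-13:15, 14:45-17:15.
Alice free: 09:00-09:45, 10:30-12:00, 12:30-13:00, 14:30-16:45 (invert busy blocks within the working day).
Nadia ∩ Sofia: 10:15-11:15, 11:30-12:45, 14:45-15:30, 15:45-16:45.
Nadia ∩ Sofia ∩ Mateo: 10:15-11:15, 11:30-12:45, 14:45-15:30, 15:45-16:45.
Nadia ∩ Sofia ∩ Mateo ∩ Alice: 10:30-11:15, 11:30-12:00, 12:30-12:45, 14:45-15:30, 15:45-16:45.
No common window is at least 90 minutes long.

none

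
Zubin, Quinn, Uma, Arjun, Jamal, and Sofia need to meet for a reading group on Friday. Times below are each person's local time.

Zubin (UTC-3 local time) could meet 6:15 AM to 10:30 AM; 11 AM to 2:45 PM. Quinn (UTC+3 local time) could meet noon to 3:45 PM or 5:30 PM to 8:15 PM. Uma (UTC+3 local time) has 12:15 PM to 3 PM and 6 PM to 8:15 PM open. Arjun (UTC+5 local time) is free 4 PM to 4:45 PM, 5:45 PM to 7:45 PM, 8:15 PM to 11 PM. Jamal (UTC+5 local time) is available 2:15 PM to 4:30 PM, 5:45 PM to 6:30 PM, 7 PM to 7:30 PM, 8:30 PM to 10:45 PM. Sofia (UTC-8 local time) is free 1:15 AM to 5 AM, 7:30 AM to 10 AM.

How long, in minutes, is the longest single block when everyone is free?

Zubin in UTC: 09:15-13:30, 14:00-17:45 (add 3h to convert from UTC-3).
Quinn in UTC: 09:00-12:45, 14:30-17:15 (subtract 3h to convert from UTC+3).
Uma in UTC: 09:15-12:00, 15:00-17:15 (subtract 3h to convert from UTC+3).
Arjun in UTC: 11:00-11:45, 12:45-14:45, 15:15-18:00 (subtract 5h to convert from UTC+5).
Jamal in UTC: 09:15-11:30, 12:45-13:30, 14:00-14:30, 15:30-17:45 (subtract 5h to convert from UTC+5).
Sofia in UTC: 09:15-13:00, 15:30-18:00 (add 8h to convert from UTC-8).
Zubin ∩ Quinn: 09:15-12:45, 14:30-17:15.
Zubin ∩ Quinn ∩ Uma: 09:15-12:00, 15:00-17:15.
Zubin ∩ Quinn ∩ Uma ∩ Arjun: 11:00-11:45, 15:15-17:15.
Zubin ∩ Quinn ∩ Uma ∩ Arjun ∩ Jamal: 11:00-11:30, 15:30-17:15.
Zubin ∩ Quinn ∩ Uma ∩ Arjun ∩ Jamal ∩ Sofia: 11:00-11:30, 15:30-17:15.
The longest is 15:30-17:15 at 105 minutes.

105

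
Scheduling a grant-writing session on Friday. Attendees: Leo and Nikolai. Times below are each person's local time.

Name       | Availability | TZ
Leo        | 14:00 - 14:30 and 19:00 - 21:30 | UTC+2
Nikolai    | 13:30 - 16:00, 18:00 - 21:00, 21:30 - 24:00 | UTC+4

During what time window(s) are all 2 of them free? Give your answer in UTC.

Leo in UTC: 12:00-12:30, 17:00-19:30 (subtract 2h to convert from UTC+2).
Nikolai in UTC: 09:30-12:00, 14:00-17:00, 17:30-20:00 (subtract 4h to convert from UTC+4).
Leo ∩ Nikolai: 17:30-19:30.
Those are the intersection windows.

17:30-19:30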